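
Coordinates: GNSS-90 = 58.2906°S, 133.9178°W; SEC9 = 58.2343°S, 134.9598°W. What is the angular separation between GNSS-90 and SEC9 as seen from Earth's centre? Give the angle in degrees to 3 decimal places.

0.551°

Δφ = 0.0563°,  Δλ = -1.0420°
a = sin²(Δφ/2) + cos φ₁ cos φ₂ sin²(Δλ/2) = 0.000023
c = 2·arcsin(√a) = 0.009617 rad = 0.5510°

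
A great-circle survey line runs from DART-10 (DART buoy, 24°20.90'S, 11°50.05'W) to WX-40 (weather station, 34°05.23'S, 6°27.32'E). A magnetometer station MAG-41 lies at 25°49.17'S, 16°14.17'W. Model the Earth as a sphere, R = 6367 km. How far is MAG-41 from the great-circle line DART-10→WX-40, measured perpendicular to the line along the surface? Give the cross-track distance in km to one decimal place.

DART-10: φ = -24.34833°, λ = -11.83417°
WX-40: φ = -34.08717°, λ = +6.45533°
MAG-41: φ = -25.81950°, λ = -16.23617°
δ₁₃ = central angle DART-10→MAG-41 = 0.074164 rad  (haversine)
θ₁₃ = bearing DART-10→MAG-41 = 248.822°,  θ₁₂ = bearing DART-10→WX-40 = 125.649°
dₓₜ = R·arcsin(sin δ₁₃ · sin(θ₁₃ − θ₁₂)) = 6367·arcsin(0.07410·sin(123.173°)) = 395.135 km
|dₓₜ| = 395.135 km

395.1 km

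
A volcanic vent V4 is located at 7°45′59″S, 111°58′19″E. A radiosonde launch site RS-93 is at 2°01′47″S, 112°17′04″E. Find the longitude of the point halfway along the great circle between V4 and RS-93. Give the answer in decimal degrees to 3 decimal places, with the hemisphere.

V4: φ = -7.76639°, λ = +111.97194°
RS-93: φ = -2.02972°, λ = +112.28444°
Bx = cos φ₂ cos Δλ = 0.999358,  By = cos φ₂ sin Δλ = 0.005451
φₘ = atan2(sin φ₁ + sin φ₂, √((cos φ₁ + Bx)² + By²)) = -4.89807°
λₘ = λ₁ + atan2(By, cos φ₁ + Bx) = 112.12887°

112.129°E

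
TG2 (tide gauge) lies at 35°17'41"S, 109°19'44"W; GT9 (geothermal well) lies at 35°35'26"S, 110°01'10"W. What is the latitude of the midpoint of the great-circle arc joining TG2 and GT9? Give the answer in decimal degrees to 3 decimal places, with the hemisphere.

35.443°S

TG2: φ = -35.29472°, λ = -109.32889°
GT9: φ = -35.59056°, λ = -110.01944°
Bx = cos φ₂ cos Δλ = 0.813138,  By = cos φ₂ sin Δλ = -0.009801
φₘ = atan2(sin φ₁ + sin φ₂, √((cos φ₁ + Bx)² + By²)) = -35.44313°
λₘ = λ₁ + atan2(By, cos φ₁ + Bx) = -109.67353°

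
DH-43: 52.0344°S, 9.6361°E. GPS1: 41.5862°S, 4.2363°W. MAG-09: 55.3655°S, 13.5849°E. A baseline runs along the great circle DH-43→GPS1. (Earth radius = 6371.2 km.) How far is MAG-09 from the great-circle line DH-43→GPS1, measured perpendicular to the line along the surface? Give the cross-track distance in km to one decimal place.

109.7 km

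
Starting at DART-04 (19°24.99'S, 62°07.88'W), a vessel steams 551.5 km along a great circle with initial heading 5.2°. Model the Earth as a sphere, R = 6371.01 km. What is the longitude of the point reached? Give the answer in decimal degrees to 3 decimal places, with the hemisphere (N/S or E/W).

61.668°W

DART-04: φ = -19.41650°, λ = -62.13133°
δ = d/R = 551.5/6371.01 = 0.086564 rad
φ₂ = arcsin(sin φ₁ cos δ + cos φ₁ sin δ cos θ)
   = arcsin(-0.33243·0.99626 + 0.94313·0.08646·0.99588) = -14.47661°
λ₂ = λ₁ + atan2(sin θ sin δ cos φ₁, cos δ − sin φ₁ sin φ₂) = -61.66765°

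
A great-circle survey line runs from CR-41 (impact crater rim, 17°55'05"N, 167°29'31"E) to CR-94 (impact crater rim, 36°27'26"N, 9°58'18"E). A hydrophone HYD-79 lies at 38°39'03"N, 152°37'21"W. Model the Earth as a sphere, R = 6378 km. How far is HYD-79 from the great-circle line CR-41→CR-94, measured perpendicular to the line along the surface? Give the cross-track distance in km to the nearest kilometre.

4225 km

CR-41: φ = +17.91806°, λ = +167.49194°
CR-94: φ = +36.45722°, λ = +9.97167°
HYD-79: φ = +38.65083°, λ = -152.62250°
δ₁₃ = central angle CR-41→HYD-79 = 0.703867 rad  (haversine)
θ₁₃ = bearing CR-41→HYD-79 = 50.699°,  θ₁₂ = bearing CR-41→CR-94 = 338.829°
dₓₜ = R·arcsin(sin δ₁₃ · sin(θ₁₃ − θ₁₂)) = 6378·arcsin(0.64717·sin(-288.130°)) = 4225.029 km
|dₓₜ| = 4225.029 km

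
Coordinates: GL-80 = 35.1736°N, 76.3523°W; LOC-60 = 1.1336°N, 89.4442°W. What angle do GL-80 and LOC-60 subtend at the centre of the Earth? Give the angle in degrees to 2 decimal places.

36.16°

Δφ = -34.0400°,  Δλ = -13.0919°
a = sin²(Δφ/2) + cos φ₁ cos φ₂ sin²(Δλ/2) = 0.096297
c = 2·arcsin(√a) = 0.631056 rad = 36.1568°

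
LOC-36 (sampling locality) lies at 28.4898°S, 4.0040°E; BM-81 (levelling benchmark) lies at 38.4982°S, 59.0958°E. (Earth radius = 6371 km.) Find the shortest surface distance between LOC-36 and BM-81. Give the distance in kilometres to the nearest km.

5151 km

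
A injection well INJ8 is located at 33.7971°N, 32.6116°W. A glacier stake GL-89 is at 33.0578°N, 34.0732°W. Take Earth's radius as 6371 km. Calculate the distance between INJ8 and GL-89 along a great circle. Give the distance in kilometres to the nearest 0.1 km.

Δφ = -0.7393°,  Δλ = -1.4616°
a = sin²(Δφ/2) + cos φ₁ cos φ₂ sin²(Δλ/2) = 0.000155
c = 2·arcsin(√a) = 0.024894 rad = 1.4263°
d = R·c = 6371 × 0.024894 = 158.6 km

158.6 km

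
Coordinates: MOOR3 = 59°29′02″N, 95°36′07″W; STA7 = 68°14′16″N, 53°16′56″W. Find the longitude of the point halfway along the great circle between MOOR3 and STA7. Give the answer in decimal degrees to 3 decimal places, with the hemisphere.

MOOR3: φ = +59.48389°, λ = -95.60194°
STA7: φ = +68.23778°, λ = -53.28222°
Bx = cos φ₂ cos Δλ = 0.274136,  By = cos φ₂ sin Δλ = 0.249618
φₘ = atan2(sin φ₁ + sin φ₂, √((cos φ₁ + Bx)² + By²)) = 65.36908°
λₘ = λ₁ + atan2(By, cos φ₁ + Bx) = -77.89689°

77.897°W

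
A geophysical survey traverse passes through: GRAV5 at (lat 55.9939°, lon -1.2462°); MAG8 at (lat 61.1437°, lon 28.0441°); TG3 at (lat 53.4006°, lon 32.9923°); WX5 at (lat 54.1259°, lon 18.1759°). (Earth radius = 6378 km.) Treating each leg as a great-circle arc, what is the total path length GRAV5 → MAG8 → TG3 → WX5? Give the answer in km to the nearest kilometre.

GRAV5→MAG8: c = 0.278550 rad, d = 1776.59 km
MAG8→TG3: c = 0.142882 rad, d = 911.30 km
TG3→WX5: c = 0.153101 rad, d = 976.48 km
Total = 1776.59 + 911.30 + 976.48 = 3664.37 km

3664 km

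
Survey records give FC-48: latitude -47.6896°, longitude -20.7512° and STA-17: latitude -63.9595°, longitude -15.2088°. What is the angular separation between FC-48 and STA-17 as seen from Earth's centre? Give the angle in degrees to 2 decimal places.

16.55°

Δφ = -16.2699°,  Δλ = 5.5424°
a = sin²(Δφ/2) + cos φ₁ cos φ₂ sin²(Δλ/2) = 0.020714
c = 2·arcsin(√a) = 0.288854 rad = 16.5501°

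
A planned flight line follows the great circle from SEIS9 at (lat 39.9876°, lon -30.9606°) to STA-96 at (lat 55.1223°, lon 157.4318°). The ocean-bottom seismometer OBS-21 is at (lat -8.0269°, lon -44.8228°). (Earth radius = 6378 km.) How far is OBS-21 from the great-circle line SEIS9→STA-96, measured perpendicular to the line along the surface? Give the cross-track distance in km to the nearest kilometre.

δ₁₃ = central angle SEIS9→OBS-21 = 0.867355 rad  (haversine)
θ₁₃ = bearing SEIS9→OBS-21 = 198.125°,  θ₁₂ = bearing SEIS9→STA-96 = 355.191°
dₓₜ = R·arcsin(sin δ₁₃ · sin(θ₁₃ − θ₁₂)) = 6378·arcsin(0.76262·sin(-157.067°)) = -1924.367 km
|dₓₜ| = 1924.367 km

1924 km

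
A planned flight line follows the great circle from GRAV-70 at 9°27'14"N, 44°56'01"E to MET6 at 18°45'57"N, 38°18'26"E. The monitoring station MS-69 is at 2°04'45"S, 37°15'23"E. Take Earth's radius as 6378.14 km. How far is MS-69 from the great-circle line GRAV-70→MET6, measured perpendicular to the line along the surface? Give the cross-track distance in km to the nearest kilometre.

1424 km

GRAV-70: φ = +9.45389°, λ = +44.93361°
MET6: φ = +18.76583°, λ = +38.30722°
MS-69: φ = -2.07917°, λ = +37.25639°
δ₁₃ = central angle GRAV-70→MS-69 = 0.241529 rad  (haversine)
θ₁₃ = bearing GRAV-70→MS-69 = 213.929°,  θ₁₂ = bearing GRAV-70→MET6 = 326.141°
dₓₜ = R·arcsin(sin δ₁₃ · sin(θ₁₃ − θ₁₂)) = 6378.14·arcsin(0.23919·sin(-112.213°)) = -1424.158 km
|dₓₜ| = 1424.158 km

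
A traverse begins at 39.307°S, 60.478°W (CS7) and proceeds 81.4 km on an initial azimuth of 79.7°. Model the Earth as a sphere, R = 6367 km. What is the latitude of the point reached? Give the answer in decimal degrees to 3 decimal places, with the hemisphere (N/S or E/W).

δ = d/R = 81.4/6367 = 0.012785 rad
φ₂ = arcsin(sin φ₁ cos δ + cos φ₁ sin δ cos θ)
   = arcsin(-0.63348·0.99992 + 0.77376·0.01278·0.17880) = -39.17233°
λ₂ = λ₁ + atan2(sin θ sin δ cos φ₁, cos δ − sin φ₁ sin φ₂) = -59.54834°

39.172°S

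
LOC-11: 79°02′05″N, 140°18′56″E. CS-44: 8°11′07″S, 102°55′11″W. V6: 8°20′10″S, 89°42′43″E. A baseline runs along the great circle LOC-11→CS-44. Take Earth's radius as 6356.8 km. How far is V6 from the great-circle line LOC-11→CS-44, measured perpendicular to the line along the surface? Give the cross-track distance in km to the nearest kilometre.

1685 km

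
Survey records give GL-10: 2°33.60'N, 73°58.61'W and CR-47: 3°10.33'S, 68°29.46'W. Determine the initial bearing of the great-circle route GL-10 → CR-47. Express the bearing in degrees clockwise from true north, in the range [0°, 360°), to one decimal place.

136.2°

GL-10: φ = +2.56000°, λ = -73.97683°
CR-47: φ = -3.17217°, λ = -68.49100°
Δλ = 5.4858°
y = sin Δλ · cos φ₂ = 0.095453
x = cos φ₁ sin φ₂ − sin φ₁ cos φ₂ cos Δλ = -0.099674
θ = atan2(y, x) = 136.2392° → 136.2392° (mod 360°)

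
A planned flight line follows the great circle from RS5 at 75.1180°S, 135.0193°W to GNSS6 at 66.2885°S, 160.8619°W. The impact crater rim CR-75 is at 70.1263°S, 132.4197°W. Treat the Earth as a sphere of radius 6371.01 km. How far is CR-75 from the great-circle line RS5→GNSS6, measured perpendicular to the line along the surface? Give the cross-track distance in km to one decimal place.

516.5 km

δ₁₃ = central angle RS5→CR-75 = 0.088148 rad  (haversine)
θ₁₃ = bearing RS5→CR-75 = 10.087°,  θ₁₂ = bearing RS5→GNSS6 = 303.182°
dₓₜ = R·arcsin(sin δ₁₃ · sin(θ₁₃ − θ₁₂)) = 6371.01·arcsin(0.08803·sin(-293.095°)) = 516.481 km
|dₓₜ| = 516.481 km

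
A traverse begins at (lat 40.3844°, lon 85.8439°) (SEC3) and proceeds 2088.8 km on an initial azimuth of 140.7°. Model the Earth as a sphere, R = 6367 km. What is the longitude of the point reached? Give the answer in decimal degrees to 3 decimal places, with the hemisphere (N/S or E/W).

98.863°E

δ = d/R = 2088.8/6367 = 0.328067 rad
φ₂ = arcsin(sin φ₁ cos δ + cos φ₁ sin δ cos θ)
   = arcsin(0.64791·0.94667 + 0.76171·0.32221·-0.77384) = 25.05134°
λ₂ = λ₁ + atan2(sin θ sin δ cos φ₁, cos δ − sin φ₁ sin φ₂) = 98.86299°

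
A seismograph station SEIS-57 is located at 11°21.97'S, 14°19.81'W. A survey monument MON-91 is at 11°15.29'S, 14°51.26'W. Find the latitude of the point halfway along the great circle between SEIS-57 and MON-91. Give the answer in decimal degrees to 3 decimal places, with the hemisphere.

SEIS-57: φ = -11.36617°, λ = -14.33017°
MON-91: φ = -11.25483°, λ = -14.85433°
Bx = cos φ₂ cos Δλ = 0.980728,  By = cos φ₂ sin Δλ = -0.008972
φₘ = atan2(sin φ₁ + sin φ₂, √((cos φ₁ + Bx)² + By²)) = -11.31062°
λₘ = λ₁ + atan2(By, cos φ₁ + Bx) = -14.59230°

11.311°S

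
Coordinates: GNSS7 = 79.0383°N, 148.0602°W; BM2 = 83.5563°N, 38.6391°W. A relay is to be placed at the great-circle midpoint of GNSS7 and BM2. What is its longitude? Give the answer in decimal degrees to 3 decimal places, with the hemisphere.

Bx = cos φ₂ cos Δλ = -0.037316,  By = cos φ₂ sin Δλ = 0.105841
φₘ = atan2(sin φ₁ + sin φ₂, √((cos φ₁ + Bx)² + By²)) = 84.62378°
λₘ = λ₁ + atan2(By, cos φ₁ + Bx) = -113.35710°

113.357°W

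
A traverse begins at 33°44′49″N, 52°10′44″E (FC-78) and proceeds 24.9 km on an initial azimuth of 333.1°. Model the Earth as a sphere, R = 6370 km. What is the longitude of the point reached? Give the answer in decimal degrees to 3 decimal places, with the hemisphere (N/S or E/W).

FC-78: φ = +33.74694°, λ = +52.17889°
δ = d/R = 24.9/6370 = 0.003909 rad
φ₂ = arcsin(sin φ₁ cos δ + cos φ₁ sin δ cos θ)
   = arcsin(0.55553·0.99999 + 0.83150·0.00391·0.89180) = 33.94662°
λ₂ = λ₁ + atan2(sin θ sin δ cos φ₁, cos δ − sin φ₁ sin φ₂) = 52.05674°

52.057°E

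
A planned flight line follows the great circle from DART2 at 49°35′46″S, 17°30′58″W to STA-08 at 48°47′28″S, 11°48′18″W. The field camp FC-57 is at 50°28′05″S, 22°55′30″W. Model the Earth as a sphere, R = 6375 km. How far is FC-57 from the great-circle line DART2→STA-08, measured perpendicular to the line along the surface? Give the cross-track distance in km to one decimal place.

42.7 km

DART2: φ = -49.59611°, λ = -17.51611°
STA-08: φ = -48.79111°, λ = -11.80500°
FC-57: φ = -50.46806°, λ = -22.92500°
δ₁₃ = central angle DART2→FC-57 = 0.062505 rad  (haversine)
θ₁₃ = bearing DART2→FC-57 = 253.849°,  θ₁₂ = bearing DART2→STA-08 = 80.001°
dₓₜ = R·arcsin(sin δ₁₃ · sin(θ₁₃ − θ₁₂)) = 6375·arcsin(0.06246·sin(173.848°)) = 42.673 km
|dₓₜ| = 42.673 km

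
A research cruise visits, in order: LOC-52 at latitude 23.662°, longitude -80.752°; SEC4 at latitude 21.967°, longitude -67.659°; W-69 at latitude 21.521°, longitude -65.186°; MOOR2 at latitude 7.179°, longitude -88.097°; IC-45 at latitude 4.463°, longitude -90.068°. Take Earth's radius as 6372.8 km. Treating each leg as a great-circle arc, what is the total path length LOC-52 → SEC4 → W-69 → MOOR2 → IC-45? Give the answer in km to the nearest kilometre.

4920 km

LOC-52→SEC4: c = 0.212625 rad, d = 1355.02 km
SEC4→W-69: c = 0.040839 rad, d = 260.26 km
W-69→MOOR2: c = 0.460072 rad, d = 2931.95 km
MOOR2→IC-45: c = 0.058464 rad, d = 372.58 km
Total = 1355.02 + 260.26 + 2931.95 + 372.58 = 4919.81 km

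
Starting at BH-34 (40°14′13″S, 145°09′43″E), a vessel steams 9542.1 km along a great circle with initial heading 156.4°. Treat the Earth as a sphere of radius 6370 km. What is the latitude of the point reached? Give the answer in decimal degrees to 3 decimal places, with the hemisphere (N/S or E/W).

48.131°S

BH-34: φ = -40.23694°, λ = +145.16194°
δ = d/R = 9542.1/6370 = 1.497975 rad
φ₂ = arcsin(sin φ₁ cos δ + cos φ₁ sin δ cos θ)
   = arcsin(-0.64595·0.07276 + 0.76338·0.99735·-0.91636) = -48.13129°
λ₂ = λ₁ + atan2(sin θ sin δ cos φ₁, cos δ − sin φ₁ sin φ₂) = -71.58276°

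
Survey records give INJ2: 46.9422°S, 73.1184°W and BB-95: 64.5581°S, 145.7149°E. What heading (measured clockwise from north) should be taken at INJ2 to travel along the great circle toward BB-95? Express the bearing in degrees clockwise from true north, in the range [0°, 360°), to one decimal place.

Δλ = -141.1667°
y = sin Δλ · cos φ₂ = -0.269381
x = cos φ₁ sin φ₂ − sin φ₁ cos φ₂ cos Δλ = -0.861038
θ = atan2(y, x) = -162.6274° → 197.3726° (mod 360°)

197.4°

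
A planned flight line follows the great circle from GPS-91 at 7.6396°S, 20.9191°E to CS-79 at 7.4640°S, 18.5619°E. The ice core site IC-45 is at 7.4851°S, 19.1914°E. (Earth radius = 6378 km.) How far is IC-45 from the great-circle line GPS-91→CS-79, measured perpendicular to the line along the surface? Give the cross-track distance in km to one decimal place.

δ₁₃ = central angle GPS-91→IC-45 = 0.030013 rad  (haversine)
θ₁₃ = bearing GPS-91→IC-45 = 275.041°,  θ₁₂ = bearing GPS-91→CS-79 = 274.142°
dₓₜ = R·arcsin(sin δ₁₃ · sin(θ₁₃ − θ₁₂)) = 6378·arcsin(0.03001·sin(0.899°)) = 3.002 km
|dₓₜ| = 3.002 km

3.0 km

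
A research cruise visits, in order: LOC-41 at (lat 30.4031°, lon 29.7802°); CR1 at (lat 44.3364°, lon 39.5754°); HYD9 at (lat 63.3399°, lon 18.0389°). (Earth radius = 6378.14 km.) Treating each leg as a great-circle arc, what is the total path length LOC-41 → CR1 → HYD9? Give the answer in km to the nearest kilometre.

4291 km

LOC-41→CR1: c = 0.278082 rad, d = 1773.65 km
CR1→HYD9: c = 0.394750 rad, d = 2517.77 km
Total = 1773.65 + 2517.77 = 4291.42 km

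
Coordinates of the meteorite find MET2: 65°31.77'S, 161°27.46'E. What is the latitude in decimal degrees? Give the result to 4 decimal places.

65.5295°S

65° + 31.77′/60 = 65 + 0.52950 = 65.5295°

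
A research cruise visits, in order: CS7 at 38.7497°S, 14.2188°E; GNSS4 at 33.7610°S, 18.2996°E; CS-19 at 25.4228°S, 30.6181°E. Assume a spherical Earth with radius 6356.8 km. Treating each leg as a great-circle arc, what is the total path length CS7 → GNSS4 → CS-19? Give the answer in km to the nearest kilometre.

CS7→GNSS4: c = 0.104277 rad, d = 662.87 km
GNSS4→CS-19: c = 0.236593 rad, d = 1503.98 km
Total = 662.87 + 1503.98 = 2166.85 km

2167 km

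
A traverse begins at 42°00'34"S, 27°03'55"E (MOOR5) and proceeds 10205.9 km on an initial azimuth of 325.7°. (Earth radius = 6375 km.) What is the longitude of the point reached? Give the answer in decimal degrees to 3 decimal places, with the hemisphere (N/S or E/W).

19.665°W

MOOR5: φ = -42.00944°, λ = +27.06528°
δ = d/R = 10205.9/6375 = 1.600925 rad
φ₂ = arcsin(sin φ₁ cos δ + cos φ₁ sin δ cos θ)
   = arcsin(-0.66925·-0.03012 + 0.74303·0.99955·0.82610) = 39.32378°
λ₂ = λ₁ + atan2(sin θ sin δ cos φ₁, cos δ − sin φ₁ sin φ₂) = -19.66517°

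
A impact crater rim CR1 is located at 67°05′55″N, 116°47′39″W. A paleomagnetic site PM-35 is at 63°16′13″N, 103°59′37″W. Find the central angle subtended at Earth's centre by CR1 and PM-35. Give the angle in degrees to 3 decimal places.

6.577°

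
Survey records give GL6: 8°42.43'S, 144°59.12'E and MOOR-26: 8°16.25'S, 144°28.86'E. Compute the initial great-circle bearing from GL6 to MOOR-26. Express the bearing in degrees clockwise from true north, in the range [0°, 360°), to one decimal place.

311.1°

GL6: φ = -8.70717°, λ = +144.98533°
MOOR-26: φ = -8.27083°, λ = +144.48100°
Δλ = -0.5043°
y = sin Δλ · cos φ₂ = -0.008711
x = cos φ₁ sin φ₂ − sin φ₁ cos φ₂ cos Δλ = 0.007610
θ = atan2(y, x) = -48.8596° → 311.1404° (mod 360°)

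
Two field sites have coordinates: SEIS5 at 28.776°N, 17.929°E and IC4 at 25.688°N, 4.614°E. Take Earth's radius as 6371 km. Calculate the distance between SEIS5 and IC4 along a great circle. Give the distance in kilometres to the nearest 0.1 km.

Δφ = -3.0880°,  Δλ = -13.3150°
a = sin²(Δφ/2) + cos φ₁ cos φ₂ sin²(Δλ/2) = 0.011343
c = 2·arcsin(√a) = 0.213408 rad = 12.2274°
d = R·c = 6371 × 0.213408 = 1359.6 km

1359.6 km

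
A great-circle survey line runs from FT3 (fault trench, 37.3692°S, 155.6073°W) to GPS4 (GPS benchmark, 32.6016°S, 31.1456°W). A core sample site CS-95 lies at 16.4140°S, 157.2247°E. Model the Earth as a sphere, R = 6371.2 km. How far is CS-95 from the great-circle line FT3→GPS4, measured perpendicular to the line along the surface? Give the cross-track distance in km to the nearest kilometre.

2527 km

δ₁₃ = central angle FT3→CS-95 = 0.809591 rad  (haversine)
θ₁₃ = bearing FT3→CS-95 = 283.681°,  θ₁₂ = bearing FT3→GPS4 = 135.931°
dₓₜ = R·arcsin(sin δ₁₃ · sin(θ₁₃ − θ₁₂)) = 6371.2·arcsin(0.72401·sin(147.751°)) = 2527.149 km
|dₓₜ| = 2527.149 km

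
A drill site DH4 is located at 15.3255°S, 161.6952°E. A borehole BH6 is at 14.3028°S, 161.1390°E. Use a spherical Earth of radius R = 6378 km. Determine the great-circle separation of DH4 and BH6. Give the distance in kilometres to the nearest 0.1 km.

Δφ = 1.0227°,  Δλ = -0.5562°
a = sin²(Δφ/2) + cos φ₁ cos φ₂ sin²(Δλ/2) = 0.000102
c = 2·arcsin(√a) = 0.020166 rad = 1.1554°
d = R·c = 6378 × 0.020166 = 128.6 km

128.6 km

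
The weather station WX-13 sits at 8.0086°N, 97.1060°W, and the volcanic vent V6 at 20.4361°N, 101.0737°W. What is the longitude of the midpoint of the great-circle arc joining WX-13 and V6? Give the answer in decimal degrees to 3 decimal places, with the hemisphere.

99.035°W

Bx = cos φ₂ cos Δλ = 0.934816,  By = cos φ₂ sin Δλ = -0.064839
φₘ = atan2(sin φ₁ + sin φ₂, √((cos φ₁ + Bx)² + By²)) = 14.23053°
λₘ = λ₁ + atan2(By, cos φ₁ + Bx) = -99.03508°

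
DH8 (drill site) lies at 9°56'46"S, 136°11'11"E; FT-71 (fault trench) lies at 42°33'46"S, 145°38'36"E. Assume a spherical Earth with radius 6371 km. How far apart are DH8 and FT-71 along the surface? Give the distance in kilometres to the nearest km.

DH8: φ = -9.94611°, λ = +136.18639°
FT-71: φ = -42.56278°, λ = +145.64333°
Δφ = -32.6167°,  Δλ = 9.4569°
a = sin²(Δφ/2) + cos φ₁ cos φ₂ sin²(Δλ/2) = 0.083782
c = 2·arcsin(√a) = 0.587307 rad = 33.6502°
d = R·c = 6371 × 0.587307 = 3741.7 km

3742 km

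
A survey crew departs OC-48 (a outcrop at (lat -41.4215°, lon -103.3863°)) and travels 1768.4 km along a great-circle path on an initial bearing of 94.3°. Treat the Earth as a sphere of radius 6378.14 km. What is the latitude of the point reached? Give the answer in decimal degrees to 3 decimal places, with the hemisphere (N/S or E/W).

δ = d/R = 1768.4/6378.14 = 0.277260 rad
φ₂ = arcsin(sin φ₁ cos δ + cos φ₁ sin δ cos θ)
   = arcsin(-0.66159·0.96181 + 0.74986·0.27372·-0.07498) = -40.67112°
λ₂ = λ₁ + atan2(sin θ sin δ cos φ₁, cos δ − sin φ₁ sin φ₂) = -82.29390°

40.671°S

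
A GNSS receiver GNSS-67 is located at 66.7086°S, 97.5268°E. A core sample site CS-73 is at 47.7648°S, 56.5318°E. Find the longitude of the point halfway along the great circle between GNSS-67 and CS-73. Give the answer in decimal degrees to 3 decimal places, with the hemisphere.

Bx = cos φ₂ cos Δλ = 0.507336,  By = cos φ₂ sin Δλ = -0.440943
φₘ = atan2(sin φ₁ + sin φ₂, √((cos φ₁ + Bx)² + By²)) = -58.79967°
λₘ = λ₁ + atan2(By, cos φ₁ + Bx) = 71.49373°

71.494°E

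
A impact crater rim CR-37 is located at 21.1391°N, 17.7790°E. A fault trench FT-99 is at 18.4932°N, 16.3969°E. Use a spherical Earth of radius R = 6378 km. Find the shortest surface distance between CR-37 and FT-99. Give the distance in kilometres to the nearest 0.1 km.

Δφ = -2.6459°,  Δλ = -1.3821°
a = sin²(Δφ/2) + cos φ₁ cos φ₂ sin²(Δλ/2) = 0.000662
c = 2·arcsin(√a) = 0.051453 rad = 2.9481°
d = R·c = 6378 × 0.051453 = 328.2 km

328.2 km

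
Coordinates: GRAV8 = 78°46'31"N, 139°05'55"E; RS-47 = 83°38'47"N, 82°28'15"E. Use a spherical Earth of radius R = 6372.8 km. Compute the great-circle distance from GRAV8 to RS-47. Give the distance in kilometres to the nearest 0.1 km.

1040.7 km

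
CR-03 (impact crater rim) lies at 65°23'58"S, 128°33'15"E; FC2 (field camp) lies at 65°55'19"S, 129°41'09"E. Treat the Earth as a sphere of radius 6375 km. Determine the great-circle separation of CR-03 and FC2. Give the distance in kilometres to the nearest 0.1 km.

CR-03: φ = -65.39944°, λ = +128.55417°
FC2: φ = -65.92194°, λ = +129.68583°
Δφ = -0.5225°,  Δλ = 1.1317°
a = sin²(Δφ/2) + cos φ₁ cos φ₂ sin²(Δλ/2) = 0.000037
c = 2·arcsin(√a) = 0.012224 rad = 0.7004°
d = R·c = 6375 × 0.012224 = 77.9 km

77.9 km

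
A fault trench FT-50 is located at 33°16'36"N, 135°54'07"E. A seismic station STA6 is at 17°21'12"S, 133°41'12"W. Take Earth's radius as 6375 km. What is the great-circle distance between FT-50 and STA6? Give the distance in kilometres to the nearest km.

FT-50: φ = +33.27667°, λ = +135.90194°
STA6: φ = -17.35333°, λ = -133.68667°
Δφ = -50.6300°,  Δλ = 90.4114°
a = sin²(Δφ/2) + cos φ₁ cos φ₂ sin²(Δλ/2) = 0.584691
c = 2·arcsin(√a) = 1.740998 rad = 99.7519°
d = R·c = 6375 × 1.740998 = 11098.9 km

11099 km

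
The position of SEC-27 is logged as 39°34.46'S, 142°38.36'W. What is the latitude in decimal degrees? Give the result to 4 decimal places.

39.5743°S

39° + 34.46′/60 = 39 + 0.57433 = 39.5743°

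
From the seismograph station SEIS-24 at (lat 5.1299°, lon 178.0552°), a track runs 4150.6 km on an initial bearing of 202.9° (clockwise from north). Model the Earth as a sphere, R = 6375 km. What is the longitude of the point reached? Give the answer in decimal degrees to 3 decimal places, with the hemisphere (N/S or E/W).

δ = d/R = 4150.6/6375 = 0.651075 rad
φ₂ = arcsin(sin φ₁ cos δ + cos φ₁ sin δ cos θ)
   = arcsin(0.08941·0.79543 + 0.99599·0.60604·-0.92119) = -29.00707°
λ₂ = λ₁ + atan2(sin θ sin δ cos φ₁, cos δ − sin φ₁ sin φ₂) = 162.41175°

162.412°E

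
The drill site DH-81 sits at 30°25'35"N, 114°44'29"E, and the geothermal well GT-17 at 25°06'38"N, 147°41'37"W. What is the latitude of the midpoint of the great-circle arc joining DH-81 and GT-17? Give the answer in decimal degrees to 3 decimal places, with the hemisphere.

DH-81: φ = +30.42639°, λ = +114.74139°
GT-17: φ = +25.11056°, λ = -147.69361°
Bx = cos φ₂ cos Δλ = -0.119209,  By = cos φ₂ sin Δλ = 0.897609
φₘ = atan2(sin φ₁ + sin φ₂, √((cos φ₁ + Bx)² + By²)) = 38.61720°
λₘ = λ₁ + atan2(By, cos φ₁ + Bx) = 165.12226°

38.617°N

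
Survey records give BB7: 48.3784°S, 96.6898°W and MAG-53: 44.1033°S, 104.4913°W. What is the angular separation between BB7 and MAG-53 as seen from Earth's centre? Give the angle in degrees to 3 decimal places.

6.878°

Δφ = 4.2751°,  Δλ = -7.8015°
a = sin²(Δφ/2) + cos φ₁ cos φ₂ sin²(Δλ/2) = 0.003598
c = 2·arcsin(√a) = 0.120047 rad = 6.8782°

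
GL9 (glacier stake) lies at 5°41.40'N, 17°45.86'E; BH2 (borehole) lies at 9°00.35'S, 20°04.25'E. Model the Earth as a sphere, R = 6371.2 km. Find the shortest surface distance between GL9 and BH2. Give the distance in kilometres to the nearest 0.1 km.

1654.0 km

GL9: φ = +5.69000°, λ = +17.76433°
BH2: φ = -9.00583°, λ = +20.07083°
Δφ = -14.6958°,  Δλ = 2.3065°
a = sin²(Δφ/2) + cos φ₁ cos φ₂ sin²(Δλ/2) = 0.016755
c = 2·arcsin(√a) = 0.259611 rad = 14.8746°
d = R·c = 6371.2 × 0.259611 = 1654.0 km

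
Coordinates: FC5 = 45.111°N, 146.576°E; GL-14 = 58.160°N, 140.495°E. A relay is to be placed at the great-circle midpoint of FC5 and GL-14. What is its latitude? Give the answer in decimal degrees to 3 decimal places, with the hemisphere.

51.674°N

Bx = cos φ₂ cos Δλ = 0.524581,  By = cos φ₂ sin Δλ = -0.055886
φₘ = atan2(sin φ₁ + sin φ₂, √((cos φ₁ + Bx)² + By²)) = 51.67395°
λₘ = λ₁ + atan2(By, cos φ₁ + Bx) = 143.97520°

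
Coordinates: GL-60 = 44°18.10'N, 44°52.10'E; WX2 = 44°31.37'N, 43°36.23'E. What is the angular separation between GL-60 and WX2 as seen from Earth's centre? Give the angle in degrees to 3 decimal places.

GL-60: φ = +44.30167°, λ = +44.86833°
WX2: φ = +44.52283°, λ = +43.60383°
Δφ = 0.2212°,  Δλ = -1.2645°
a = sin²(Δφ/2) + cos φ₁ cos φ₂ sin²(Δλ/2) = 0.000066
c = 2·arcsin(√a) = 0.016230 rad = 0.9299°

0.930°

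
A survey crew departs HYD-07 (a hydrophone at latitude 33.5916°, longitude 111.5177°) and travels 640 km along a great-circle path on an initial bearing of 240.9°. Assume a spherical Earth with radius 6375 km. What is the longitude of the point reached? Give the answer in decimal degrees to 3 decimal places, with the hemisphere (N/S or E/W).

δ = d/R = 640/6375 = 0.100392 rad
φ₂ = arcsin(sin φ₁ cos δ + cos φ₁ sin δ cos θ)
   = arcsin(0.55327·0.99496 + 0.83300·0.10022·-0.48634) = 30.65592°
λ₂ = λ₁ + atan2(sin θ sin δ cos φ₁, cos δ − sin φ₁ sin φ₂) = 105.67489°

105.675°E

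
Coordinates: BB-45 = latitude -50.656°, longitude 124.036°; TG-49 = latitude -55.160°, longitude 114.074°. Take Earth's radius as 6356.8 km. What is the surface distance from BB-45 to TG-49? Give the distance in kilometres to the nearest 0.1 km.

Δφ = -4.5040°,  Δλ = -9.9620°
a = sin²(Δφ/2) + cos φ₁ cos φ₂ sin²(Δλ/2) = 0.004274
c = 2·arcsin(√a) = 0.130852 rad = 7.4972°
d = R·c = 6356.8 × 0.130852 = 831.8 km

831.8 km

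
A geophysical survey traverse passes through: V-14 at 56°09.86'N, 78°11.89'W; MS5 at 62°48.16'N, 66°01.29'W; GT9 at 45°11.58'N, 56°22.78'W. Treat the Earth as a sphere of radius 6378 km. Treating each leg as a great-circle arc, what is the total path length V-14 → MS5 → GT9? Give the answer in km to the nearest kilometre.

3061 km

V-14: φ = +56.16433°, λ = -78.19817°
MS5: φ = +62.80267°, λ = -66.02150°
GT9: φ = +45.19300°, λ = -56.37967°
V-14→MS5: c = 0.157834 rad, d = 1006.67 km
MS5→GT9: c = 0.322046 rad, d = 2054.01 km
Total = 1006.67 + 2054.01 = 3060.68 km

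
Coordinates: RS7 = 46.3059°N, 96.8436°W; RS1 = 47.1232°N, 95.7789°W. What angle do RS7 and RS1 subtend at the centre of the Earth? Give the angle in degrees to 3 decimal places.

1.096°

Δφ = 0.8173°,  Δλ = 1.0647°
a = sin²(Δφ/2) + cos φ₁ cos φ₂ sin²(Δλ/2) = 0.000091
c = 2·arcsin(√a) = 0.019126 rad = 1.0958°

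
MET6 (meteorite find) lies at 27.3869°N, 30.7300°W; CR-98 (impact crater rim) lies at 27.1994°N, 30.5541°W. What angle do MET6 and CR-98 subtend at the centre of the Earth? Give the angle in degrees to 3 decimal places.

0.244°

Δφ = -0.1875°,  Δλ = 0.1759°
a = sin²(Δφ/2) + cos φ₁ cos φ₂ sin²(Δλ/2) = 0.000005
c = 2·arcsin(√a) = 0.004261 rad = 0.2441°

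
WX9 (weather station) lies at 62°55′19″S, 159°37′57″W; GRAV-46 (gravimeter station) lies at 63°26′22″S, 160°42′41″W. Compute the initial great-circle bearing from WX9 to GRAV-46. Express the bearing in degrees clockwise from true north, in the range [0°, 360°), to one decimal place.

222.8°

WX9: φ = -62.92194°, λ = -159.63250°
GRAV-46: φ = -63.43944°, λ = -160.71139°
Δλ = -1.0789°
y = sin Δλ · cos φ₂ = -0.008419
x = cos φ₁ sin φ₂ − sin φ₁ cos φ₂ cos Δλ = -0.009103
θ = atan2(y, x) = -137.2331° → 222.7669° (mod 360°)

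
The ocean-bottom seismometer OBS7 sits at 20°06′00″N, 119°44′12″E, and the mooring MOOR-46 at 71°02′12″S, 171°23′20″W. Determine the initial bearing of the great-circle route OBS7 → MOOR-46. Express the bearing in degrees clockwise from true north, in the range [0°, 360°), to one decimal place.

161.9°

OBS7: φ = +20.10000°, λ = +119.73667°
MOOR-46: φ = -71.03667°, λ = -171.38889°
Δλ = 68.8744°
y = sin Δλ · cos φ₂ = 0.303123
x = cos φ₁ sin φ₂ − sin φ₁ cos φ₂ cos Δλ = -0.928376
θ = atan2(y, x) = 161.9177° → 161.9177° (mod 360°)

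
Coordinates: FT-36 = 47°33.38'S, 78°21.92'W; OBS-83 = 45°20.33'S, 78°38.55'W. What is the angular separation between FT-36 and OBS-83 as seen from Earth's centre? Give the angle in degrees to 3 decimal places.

FT-36: φ = -47.55633°, λ = -78.36533°
OBS-83: φ = -45.33883°, λ = -78.64250°
Δφ = 2.2175°,  Δλ = -0.2772°
a = sin²(Δφ/2) + cos φ₁ cos φ₂ sin²(Δλ/2) = 0.000377
c = 2·arcsin(√a) = 0.038846 rad = 2.2257°

2.226°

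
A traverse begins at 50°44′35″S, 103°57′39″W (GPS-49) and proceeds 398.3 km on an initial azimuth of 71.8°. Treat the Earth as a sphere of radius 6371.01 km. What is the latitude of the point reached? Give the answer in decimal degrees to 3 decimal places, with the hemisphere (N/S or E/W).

49.504°S

GPS-49: φ = -50.74306°, λ = -103.96083°
δ = d/R = 398.3/6371.01 = 0.062518 rad
φ₂ = arcsin(sin φ₁ cos δ + cos φ₁ sin δ cos θ)
   = arcsin(-0.77432·0.99805 + 0.63280·0.06248·0.31233) = -49.50433°
λ₂ = λ₁ + atan2(sin θ sin δ cos φ₁, cos δ − sin φ₁ sin φ₂) = -98.71695°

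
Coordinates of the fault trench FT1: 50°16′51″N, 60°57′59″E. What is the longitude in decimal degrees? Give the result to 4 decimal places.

60.9664°E

60° + 57′/60 + 59″/3600 = 60 + 0.95000 + 0.01639 = 60.9664°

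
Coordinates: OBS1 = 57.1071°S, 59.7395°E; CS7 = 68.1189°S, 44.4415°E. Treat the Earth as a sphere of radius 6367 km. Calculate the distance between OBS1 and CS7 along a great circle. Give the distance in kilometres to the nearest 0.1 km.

Δφ = -11.0118°,  Δλ = -15.2980°
a = sin²(Δφ/2) + cos φ₁ cos φ₂ sin²(Δλ/2) = 0.012792
c = 2·arcsin(√a) = 0.226687 rad = 12.9882°
d = R·c = 6367 × 0.226687 = 1443.3 km

1443.3 km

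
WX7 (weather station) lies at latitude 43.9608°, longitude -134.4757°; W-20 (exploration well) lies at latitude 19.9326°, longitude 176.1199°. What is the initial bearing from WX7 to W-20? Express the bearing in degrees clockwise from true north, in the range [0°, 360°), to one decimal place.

Δλ = -49.4044°
y = sin Δλ · cos φ₂ = -0.713834
x = cos φ₁ sin φ₂ − sin φ₁ cos φ₂ cos Δλ = -0.179250
θ = atan2(y, x) = -104.0960° → 255.9040° (mod 360°)

255.9°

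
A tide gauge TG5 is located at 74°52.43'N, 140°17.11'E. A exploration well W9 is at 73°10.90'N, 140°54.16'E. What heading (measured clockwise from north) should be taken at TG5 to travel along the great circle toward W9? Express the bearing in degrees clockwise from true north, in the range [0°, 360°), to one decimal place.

TG5: φ = +74.87383°, λ = +140.28517°
W9: φ = +73.18167°, λ = +140.90267°
Δλ = 0.6175°
y = sin Δλ · cos φ₂ = 0.003118
x = cos φ₁ sin φ₂ − sin φ₁ cos φ₂ cos Δλ = -0.029513
θ = atan2(y, x) = 173.9688° → 173.9688° (mod 360°)

174.0°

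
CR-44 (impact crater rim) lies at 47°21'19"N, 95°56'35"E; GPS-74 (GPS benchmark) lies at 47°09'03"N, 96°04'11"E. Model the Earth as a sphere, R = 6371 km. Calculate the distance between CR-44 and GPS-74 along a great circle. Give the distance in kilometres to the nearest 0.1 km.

24.7 km

CR-44: φ = +47.35528°, λ = +95.94306°
GPS-74: φ = +47.15083°, λ = +96.06972°
Δφ = -0.2044°,  Δλ = 0.1267°
a = sin²(Δφ/2) + cos φ₁ cos φ₂ sin²(Δλ/2) = 0.000004
c = 2·arcsin(√a) = 0.003871 rad = 0.2218°
d = R·c = 6371 × 0.003871 = 24.7 km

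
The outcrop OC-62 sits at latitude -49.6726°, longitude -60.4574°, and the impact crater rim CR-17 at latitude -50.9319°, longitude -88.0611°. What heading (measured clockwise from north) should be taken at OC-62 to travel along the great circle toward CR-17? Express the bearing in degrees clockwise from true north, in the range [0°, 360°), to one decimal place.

255.3°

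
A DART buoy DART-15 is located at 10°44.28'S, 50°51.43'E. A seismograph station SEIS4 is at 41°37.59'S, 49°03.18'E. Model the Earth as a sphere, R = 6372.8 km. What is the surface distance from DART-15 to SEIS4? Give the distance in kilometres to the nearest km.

3440 km

DART-15: φ = -10.73800°, λ = +50.85717°
SEIS4: φ = -41.62650°, λ = +49.05300°
Δφ = -30.8885°,  Δλ = -1.8042°
a = sin²(Δφ/2) + cos φ₁ cos φ₂ sin²(Δλ/2) = 0.071098
c = 2·arcsin(√a) = 0.539815 rad = 30.9291°
d = R·c = 6372.8 × 0.539815 = 3440.1 km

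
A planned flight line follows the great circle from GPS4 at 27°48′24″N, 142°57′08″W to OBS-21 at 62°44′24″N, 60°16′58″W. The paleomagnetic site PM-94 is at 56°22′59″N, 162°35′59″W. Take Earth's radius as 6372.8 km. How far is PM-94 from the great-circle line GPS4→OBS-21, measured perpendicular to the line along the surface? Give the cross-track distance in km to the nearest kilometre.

2714 km

GPS4: φ = +27.80667°, λ = -142.95222°
OBS-21: φ = +62.74000°, λ = -60.28278°
PM-94: φ = +56.38306°, λ = -162.59972°
δ₁₃ = central angle GPS4→PM-94 = 0.555439 rad  (haversine)
θ₁₃ = bearing GPS4→PM-94 = 339.328°,  θ₁₂ = bearing GPS4→OBS-21 = 30.901°
dₓₜ = R·arcsin(sin δ₁₃ · sin(θ₁₃ − θ₁₂)) = 6372.8·arcsin(0.52732·sin(308.427°)) = -2713.887 km
|dₓₜ| = 2713.887 km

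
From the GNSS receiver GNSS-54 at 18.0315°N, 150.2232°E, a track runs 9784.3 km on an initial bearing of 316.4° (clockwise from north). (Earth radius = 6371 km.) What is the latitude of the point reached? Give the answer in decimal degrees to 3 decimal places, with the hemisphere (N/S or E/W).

44.349°N

δ = d/R = 9784.3/6371 = 1.535756 rad
φ₂ = arcsin(sin φ₁ cos δ + cos φ₁ sin δ cos θ)
   = arcsin(0.30954·0.03503 + 0.95089·0.99939·0.72417) = 44.34897°
λ₂ = λ₁ + atan2(sin θ sin δ cos φ₁, cos δ − sin φ₁ sin φ₂) = 44.75573°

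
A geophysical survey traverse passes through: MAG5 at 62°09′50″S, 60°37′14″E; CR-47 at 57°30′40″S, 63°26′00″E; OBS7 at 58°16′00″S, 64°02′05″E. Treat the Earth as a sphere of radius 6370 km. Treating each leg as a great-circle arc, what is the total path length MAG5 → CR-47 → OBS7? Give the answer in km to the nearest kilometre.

632 km

MAG5: φ = -62.16389°, λ = +60.62056°
CR-47: φ = -57.51111°, λ = +63.43333°
OBS7: φ = -58.26667°, λ = +64.03472°
MAG5→CR-47: c = 0.084850 rad, d = 540.49 km
CR-47→OBS7: c = 0.014319 rad, d = 91.21 km
Total = 540.49 + 91.21 = 631.70 km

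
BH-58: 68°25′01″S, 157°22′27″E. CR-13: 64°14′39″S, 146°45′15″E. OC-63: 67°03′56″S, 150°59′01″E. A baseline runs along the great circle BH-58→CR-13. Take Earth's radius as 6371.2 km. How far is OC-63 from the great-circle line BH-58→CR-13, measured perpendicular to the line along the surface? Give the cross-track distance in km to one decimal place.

70.5 km

BH-58: φ = -68.41694°, λ = +157.37417°
CR-13: φ = -64.24417°, λ = +146.75417°
OC-63: φ = -67.06556°, λ = +150.98361°
δ₁₃ = central angle BH-58→OC-63 = 0.048354 rad  (haversine)
θ₁₃ = bearing BH-58→OC-63 = 296.190°,  θ₁₂ = bearing BH-58→CR-13 = 309.427°
dₓₜ = R·arcsin(sin δ₁₃ · sin(θ₁₃ − θ₁₂)) = 6371.2·arcsin(0.04834·sin(-13.237°)) = -70.517 km
|dₓₜ| = 70.517 km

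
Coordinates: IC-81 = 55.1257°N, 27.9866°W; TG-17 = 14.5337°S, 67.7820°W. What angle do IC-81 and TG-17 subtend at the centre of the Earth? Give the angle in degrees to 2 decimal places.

77.33°

Δφ = -69.6594°,  Δλ = -39.7954°
a = sin²(Δφ/2) + cos φ₁ cos φ₂ sin²(Δλ/2) = 0.390311
c = 2·arcsin(√a) = 1.349620 rad = 77.3275°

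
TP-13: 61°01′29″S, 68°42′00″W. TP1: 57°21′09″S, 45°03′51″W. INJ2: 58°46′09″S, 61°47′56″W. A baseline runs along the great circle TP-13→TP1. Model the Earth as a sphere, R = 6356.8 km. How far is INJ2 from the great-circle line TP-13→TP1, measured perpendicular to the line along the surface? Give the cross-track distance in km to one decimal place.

183.4 km

TP-13: φ = -61.02472°, λ = -68.70000°
TP1: φ = -57.35250°, λ = -45.06417°
INJ2: φ = -58.76917°, λ = -61.79889°
δ₁₃ = central angle TP-13→INJ2 = 0.072050 rad  (haversine)
θ₁₃ = bearing TP-13→INJ2 = 59.930°,  θ₁₂ = bearing TP-13→TP1 = 83.548°
dₓₜ = R·arcsin(sin δ₁₃ · sin(θ₁₃ − θ₁₂)) = 6356.8·arcsin(0.07199·sin(-23.618°)) = -183.366 km
|dₓₜ| = 183.366 km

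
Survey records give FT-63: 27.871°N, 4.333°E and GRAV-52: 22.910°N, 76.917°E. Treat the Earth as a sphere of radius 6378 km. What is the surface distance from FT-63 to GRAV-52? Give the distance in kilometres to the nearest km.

Δφ = -4.9610°,  Δλ = 72.5840°
a = sin²(Δφ/2) + cos φ₁ cos φ₂ sin²(Δλ/2) = 0.287150
c = 2·arcsin(√a) = 1.131060 rad = 64.8050°
d = R·c = 6378 × 1.131060 = 7213.9 km

7214 km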